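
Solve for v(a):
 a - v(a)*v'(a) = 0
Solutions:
 v(a) = -sqrt(C1 + a^2)
 v(a) = sqrt(C1 + a^2)


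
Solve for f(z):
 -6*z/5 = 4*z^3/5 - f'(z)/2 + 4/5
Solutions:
 f(z) = C1 + 2*z^4/5 + 6*z^2/5 + 8*z/5


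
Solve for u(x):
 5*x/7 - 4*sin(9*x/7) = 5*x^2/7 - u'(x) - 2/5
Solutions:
 u(x) = C1 + 5*x^3/21 - 5*x^2/14 - 2*x/5 - 28*cos(9*x/7)/9


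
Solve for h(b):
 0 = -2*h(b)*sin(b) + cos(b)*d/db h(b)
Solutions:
 h(b) = C1/cos(b)^2


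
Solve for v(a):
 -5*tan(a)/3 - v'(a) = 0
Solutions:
 v(a) = C1 + 5*log(cos(a))/3


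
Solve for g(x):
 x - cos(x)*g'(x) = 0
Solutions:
 g(x) = C1 + Integral(x/cos(x), x)


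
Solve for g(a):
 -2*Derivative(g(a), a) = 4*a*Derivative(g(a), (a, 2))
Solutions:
 g(a) = C1 + C2*sqrt(a)


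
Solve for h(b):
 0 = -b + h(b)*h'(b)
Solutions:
 h(b) = -sqrt(C1 + b^2)
 h(b) = sqrt(C1 + b^2)


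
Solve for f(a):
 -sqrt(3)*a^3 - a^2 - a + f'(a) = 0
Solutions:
 f(a) = C1 + sqrt(3)*a^4/4 + a^3/3 + a^2/2


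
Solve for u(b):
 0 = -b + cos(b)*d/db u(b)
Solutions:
 u(b) = C1 + Integral(b/cos(b), b)


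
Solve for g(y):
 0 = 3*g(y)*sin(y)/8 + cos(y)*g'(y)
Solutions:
 g(y) = C1*cos(y)^(3/8)


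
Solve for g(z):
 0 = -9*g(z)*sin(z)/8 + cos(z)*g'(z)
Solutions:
 g(z) = C1/cos(z)^(9/8)


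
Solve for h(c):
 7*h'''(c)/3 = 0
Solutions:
 h(c) = C1 + C2*c + C3*c^2


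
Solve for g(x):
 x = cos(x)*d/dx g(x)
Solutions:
 g(x) = C1 + Integral(x/cos(x), x)


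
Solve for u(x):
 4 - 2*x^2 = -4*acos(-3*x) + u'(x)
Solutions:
 u(x) = C1 - 2*x^3/3 + 4*x*acos(-3*x) + 4*x + 4*sqrt(1 - 9*x^2)/3


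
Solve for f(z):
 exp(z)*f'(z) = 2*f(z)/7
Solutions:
 f(z) = C1*exp(-2*exp(-z)/7)


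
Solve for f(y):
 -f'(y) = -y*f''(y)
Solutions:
 f(y) = C1 + C2*y^2


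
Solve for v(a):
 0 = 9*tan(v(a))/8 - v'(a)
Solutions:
 v(a) = pi - asin(C1*exp(9*a/8))
 v(a) = asin(C1*exp(9*a/8))


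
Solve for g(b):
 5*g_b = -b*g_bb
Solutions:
 g(b) = C1 + C2/b^4


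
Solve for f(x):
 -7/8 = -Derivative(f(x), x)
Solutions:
 f(x) = C1 + 7*x/8


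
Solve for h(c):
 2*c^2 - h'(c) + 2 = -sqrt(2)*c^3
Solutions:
 h(c) = C1 + sqrt(2)*c^4/4 + 2*c^3/3 + 2*c


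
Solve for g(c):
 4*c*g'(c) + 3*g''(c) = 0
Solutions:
 g(c) = C1 + C2*erf(sqrt(6)*c/3)


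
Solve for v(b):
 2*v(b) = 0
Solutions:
 v(b) = 0


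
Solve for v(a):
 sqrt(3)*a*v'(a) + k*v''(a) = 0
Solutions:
 v(a) = C1 + C2*sqrt(k)*erf(sqrt(2)*3^(1/4)*a*sqrt(1/k)/2)


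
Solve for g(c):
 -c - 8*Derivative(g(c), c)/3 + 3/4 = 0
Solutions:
 g(c) = C1 - 3*c^2/16 + 9*c/32


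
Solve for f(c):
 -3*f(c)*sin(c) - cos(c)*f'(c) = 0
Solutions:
 f(c) = C1*cos(c)^3


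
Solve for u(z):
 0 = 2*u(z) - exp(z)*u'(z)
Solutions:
 u(z) = C1*exp(-2*exp(-z))


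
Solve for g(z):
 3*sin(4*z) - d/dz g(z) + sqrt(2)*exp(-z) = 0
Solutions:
 g(z) = C1 - 3*cos(4*z)/4 - sqrt(2)*exp(-z)


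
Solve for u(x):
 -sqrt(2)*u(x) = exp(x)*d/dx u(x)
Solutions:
 u(x) = C1*exp(sqrt(2)*exp(-x))


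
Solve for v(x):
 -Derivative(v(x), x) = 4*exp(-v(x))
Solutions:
 v(x) = log(C1 - 4*x)


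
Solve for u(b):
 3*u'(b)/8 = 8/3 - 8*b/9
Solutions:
 u(b) = C1 - 32*b^2/27 + 64*b/9


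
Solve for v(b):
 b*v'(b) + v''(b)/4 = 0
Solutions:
 v(b) = C1 + C2*erf(sqrt(2)*b)


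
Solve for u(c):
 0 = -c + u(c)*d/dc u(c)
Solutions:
 u(c) = -sqrt(C1 + c^2)
 u(c) = sqrt(C1 + c^2)


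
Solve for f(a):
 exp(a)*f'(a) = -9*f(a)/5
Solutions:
 f(a) = C1*exp(9*exp(-a)/5)


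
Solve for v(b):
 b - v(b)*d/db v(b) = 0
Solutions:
 v(b) = -sqrt(C1 + b^2)
 v(b) = sqrt(C1 + b^2)


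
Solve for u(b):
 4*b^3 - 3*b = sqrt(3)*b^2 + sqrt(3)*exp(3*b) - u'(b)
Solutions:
 u(b) = C1 - b^4 + sqrt(3)*b^3/3 + 3*b^2/2 + sqrt(3)*exp(3*b)/3


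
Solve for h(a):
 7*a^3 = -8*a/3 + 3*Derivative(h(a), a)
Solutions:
 h(a) = C1 + 7*a^4/12 + 4*a^2/9


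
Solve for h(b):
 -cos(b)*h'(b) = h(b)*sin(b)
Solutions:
 h(b) = C1*cos(b)


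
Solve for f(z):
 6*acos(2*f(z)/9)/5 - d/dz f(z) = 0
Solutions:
 Integral(1/acos(2*_y/9), (_y, f(z))) = C1 + 6*z/5


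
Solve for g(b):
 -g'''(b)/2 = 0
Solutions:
 g(b) = C1 + C2*b + C3*b^2


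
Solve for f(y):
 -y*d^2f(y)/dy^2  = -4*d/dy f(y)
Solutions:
 f(y) = C1 + C2*y^5


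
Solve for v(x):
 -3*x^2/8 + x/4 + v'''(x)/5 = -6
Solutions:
 v(x) = C1 + C2*x + C3*x^2 + x^5/32 - 5*x^4/96 - 5*x^3


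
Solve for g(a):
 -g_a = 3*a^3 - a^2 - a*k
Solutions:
 g(a) = C1 - 3*a^4/4 + a^3/3 + a^2*k/2


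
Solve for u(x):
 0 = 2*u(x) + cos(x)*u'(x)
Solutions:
 u(x) = C1*(sin(x) - 1)/(sin(x) + 1)


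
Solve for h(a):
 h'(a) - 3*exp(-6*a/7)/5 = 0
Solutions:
 h(a) = C1 - 7*exp(-6*a/7)/10


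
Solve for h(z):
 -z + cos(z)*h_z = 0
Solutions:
 h(z) = C1 + Integral(z/cos(z), z)


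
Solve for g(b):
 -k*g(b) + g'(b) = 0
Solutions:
 g(b) = C1*exp(b*k)


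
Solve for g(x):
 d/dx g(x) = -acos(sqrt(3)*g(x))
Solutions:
 Integral(1/acos(sqrt(3)*_y), (_y, g(x))) = C1 - x


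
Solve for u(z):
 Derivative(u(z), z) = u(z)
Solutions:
 u(z) = C1*exp(z)


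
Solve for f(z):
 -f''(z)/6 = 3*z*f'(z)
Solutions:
 f(z) = C1 + C2*erf(3*z)


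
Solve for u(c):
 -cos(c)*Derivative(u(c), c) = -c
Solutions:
 u(c) = C1 + Integral(c/cos(c), c)


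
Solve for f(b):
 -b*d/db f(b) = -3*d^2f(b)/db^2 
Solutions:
 f(b) = C1 + C2*erfi(sqrt(6)*b/6)


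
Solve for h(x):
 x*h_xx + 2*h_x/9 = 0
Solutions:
 h(x) = C1 + C2*x^(7/9)


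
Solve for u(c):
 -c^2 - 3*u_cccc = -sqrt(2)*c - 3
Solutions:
 u(c) = C1 + C2*c + C3*c^2 + C4*c^3 - c^6/1080 + sqrt(2)*c^5/360 + c^4/24


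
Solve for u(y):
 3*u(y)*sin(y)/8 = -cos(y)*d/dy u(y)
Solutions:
 u(y) = C1*cos(y)^(3/8)


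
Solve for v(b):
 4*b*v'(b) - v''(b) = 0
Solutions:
 v(b) = C1 + C2*erfi(sqrt(2)*b)


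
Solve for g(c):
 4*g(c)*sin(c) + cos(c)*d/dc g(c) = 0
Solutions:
 g(c) = C1*cos(c)^4


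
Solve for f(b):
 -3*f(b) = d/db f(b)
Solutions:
 f(b) = C1*exp(-3*b)


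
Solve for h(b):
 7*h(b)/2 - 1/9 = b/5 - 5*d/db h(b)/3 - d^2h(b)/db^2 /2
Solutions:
 h(b) = 2*b/35 + (C1*sin(sqrt(38)*b/3) + C2*cos(sqrt(38)*b/3))*exp(-5*b/3) + 2/441


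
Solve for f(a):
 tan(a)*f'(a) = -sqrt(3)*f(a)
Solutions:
 f(a) = C1/sin(a)^(sqrt(3))


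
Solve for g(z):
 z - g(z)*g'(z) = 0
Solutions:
 g(z) = -sqrt(C1 + z^2)
 g(z) = sqrt(C1 + z^2)


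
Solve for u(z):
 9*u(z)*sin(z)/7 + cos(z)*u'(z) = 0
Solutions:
 u(z) = C1*cos(z)^(9/7)


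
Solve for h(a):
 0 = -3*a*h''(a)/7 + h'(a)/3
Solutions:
 h(a) = C1 + C2*a^(16/9)


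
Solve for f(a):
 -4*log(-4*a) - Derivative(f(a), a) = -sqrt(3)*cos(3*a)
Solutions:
 f(a) = C1 - 4*a*log(-a) - 8*a*log(2) + 4*a + sqrt(3)*sin(3*a)/3


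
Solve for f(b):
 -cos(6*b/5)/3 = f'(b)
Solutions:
 f(b) = C1 - 5*sin(6*b/5)/18


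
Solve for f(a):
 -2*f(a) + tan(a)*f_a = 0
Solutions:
 f(a) = C1*sin(a)^2


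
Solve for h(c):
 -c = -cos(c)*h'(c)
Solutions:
 h(c) = C1 + Integral(c/cos(c), c)


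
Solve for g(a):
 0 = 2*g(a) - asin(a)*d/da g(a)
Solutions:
 g(a) = C1*exp(2*Integral(1/asin(a), a))


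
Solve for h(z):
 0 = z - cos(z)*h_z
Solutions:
 h(z) = C1 + Integral(z/cos(z), z)


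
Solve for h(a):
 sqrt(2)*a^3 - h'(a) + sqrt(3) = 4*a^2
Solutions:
 h(a) = C1 + sqrt(2)*a^4/4 - 4*a^3/3 + sqrt(3)*a


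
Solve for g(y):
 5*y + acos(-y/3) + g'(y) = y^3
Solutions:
 g(y) = C1 + y^4/4 - 5*y^2/2 - y*acos(-y/3) - sqrt(9 - y^2)


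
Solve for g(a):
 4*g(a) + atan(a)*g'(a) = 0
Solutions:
 g(a) = C1*exp(-4*Integral(1/atan(a), a))


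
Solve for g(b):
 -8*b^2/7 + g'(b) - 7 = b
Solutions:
 g(b) = C1 + 8*b^3/21 + b^2/2 + 7*b


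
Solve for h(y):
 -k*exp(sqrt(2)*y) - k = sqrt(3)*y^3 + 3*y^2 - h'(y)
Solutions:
 h(y) = C1 + k*y + sqrt(2)*k*exp(sqrt(2)*y)/2 + sqrt(3)*y^4/4 + y^3


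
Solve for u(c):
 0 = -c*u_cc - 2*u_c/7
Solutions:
 u(c) = C1 + C2*c^(5/7)


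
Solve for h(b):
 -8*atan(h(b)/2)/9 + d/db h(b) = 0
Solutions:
 Integral(1/atan(_y/2), (_y, h(b))) = C1 + 8*b/9


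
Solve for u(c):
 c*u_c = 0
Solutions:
 u(c) = C1


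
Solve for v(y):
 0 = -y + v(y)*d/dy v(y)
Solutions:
 v(y) = -sqrt(C1 + y^2)
 v(y) = sqrt(C1 + y^2)


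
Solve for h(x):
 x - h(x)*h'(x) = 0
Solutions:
 h(x) = -sqrt(C1 + x^2)
 h(x) = sqrt(C1 + x^2)


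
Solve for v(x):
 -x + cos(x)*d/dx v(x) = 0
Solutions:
 v(x) = C1 + Integral(x/cos(x), x)


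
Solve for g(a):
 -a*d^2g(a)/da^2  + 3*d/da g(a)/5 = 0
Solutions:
 g(a) = C1 + C2*a^(8/5)


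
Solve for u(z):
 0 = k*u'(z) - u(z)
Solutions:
 u(z) = C1*exp(z/k)


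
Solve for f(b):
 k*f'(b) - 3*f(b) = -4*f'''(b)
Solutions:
 f(b) = C1*exp(b*(-k/((-3^(1/3) + 3^(5/6)*I)*(sqrt(3)*sqrt(k^3 + 243) + 27)^(1/3)) - 3^(1/3)*(sqrt(3)*sqrt(k^3 + 243) + 27)^(1/3)/12 + 3^(5/6)*I*(sqrt(3)*sqrt(k^3 + 243) + 27)^(1/3)/12)) + C2*exp(b*(k/((3^(1/3) + 3^(5/6)*I)*(sqrt(3)*sqrt(k^3 + 243) + 27)^(1/3)) - 3^(1/3)*(sqrt(3)*sqrt(k^3 + 243) + 27)^(1/3)/12 - 3^(5/6)*I*(sqrt(3)*sqrt(k^3 + 243) + 27)^(1/3)/12)) + C3*exp(3^(1/3)*b*(-3^(1/3)*k/(sqrt(3)*sqrt(k^3 + 243) + 27)^(1/3) + (sqrt(3)*sqrt(k^3 + 243) + 27)^(1/3))/6)


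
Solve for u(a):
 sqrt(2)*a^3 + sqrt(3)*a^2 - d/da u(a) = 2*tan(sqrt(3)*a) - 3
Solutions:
 u(a) = C1 + sqrt(2)*a^4/4 + sqrt(3)*a^3/3 + 3*a + 2*sqrt(3)*log(cos(sqrt(3)*a))/3


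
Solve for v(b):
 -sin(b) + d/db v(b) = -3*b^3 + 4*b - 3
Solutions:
 v(b) = C1 - 3*b^4/4 + 2*b^2 - 3*b - cos(b)


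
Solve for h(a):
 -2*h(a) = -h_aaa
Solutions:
 h(a) = C3*exp(2^(1/3)*a) + (C1*sin(2^(1/3)*sqrt(3)*a/2) + C2*cos(2^(1/3)*sqrt(3)*a/2))*exp(-2^(1/3)*a/2)


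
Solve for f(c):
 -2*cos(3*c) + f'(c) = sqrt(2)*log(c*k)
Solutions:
 f(c) = C1 + sqrt(2)*c*(log(c*k) - 1) + 2*sin(3*c)/3


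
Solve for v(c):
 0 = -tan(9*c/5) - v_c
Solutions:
 v(c) = C1 + 5*log(cos(9*c/5))/9


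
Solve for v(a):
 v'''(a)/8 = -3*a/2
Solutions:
 v(a) = C1 + C2*a + C3*a^2 - a^4/2


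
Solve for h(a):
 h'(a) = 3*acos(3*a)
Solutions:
 h(a) = C1 + 3*a*acos(3*a) - sqrt(1 - 9*a^2)


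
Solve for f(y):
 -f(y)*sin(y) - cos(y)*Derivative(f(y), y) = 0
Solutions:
 f(y) = C1*cos(y)


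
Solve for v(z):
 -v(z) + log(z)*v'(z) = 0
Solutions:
 v(z) = C1*exp(li(z))


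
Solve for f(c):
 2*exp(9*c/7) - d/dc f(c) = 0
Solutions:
 f(c) = C1 + 14*exp(9*c/7)/9


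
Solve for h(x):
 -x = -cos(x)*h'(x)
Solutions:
 h(x) = C1 + Integral(x/cos(x), x)


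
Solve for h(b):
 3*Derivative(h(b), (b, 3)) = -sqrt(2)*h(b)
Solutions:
 h(b) = C3*exp(-2^(1/6)*3^(2/3)*b/3) + (C1*sin(6^(1/6)*b/2) + C2*cos(6^(1/6)*b/2))*exp(2^(1/6)*3^(2/3)*b/6)


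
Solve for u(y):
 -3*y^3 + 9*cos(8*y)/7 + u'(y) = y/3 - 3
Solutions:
 u(y) = C1 + 3*y^4/4 + y^2/6 - 3*y - 9*sin(8*y)/56


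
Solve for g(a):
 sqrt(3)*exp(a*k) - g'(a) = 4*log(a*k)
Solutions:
 g(a) = C1 - 4*a*log(a*k) + 4*a + Piecewise((sqrt(3)*exp(a*k)/k, Ne(k, 0)), (sqrt(3)*a, True))


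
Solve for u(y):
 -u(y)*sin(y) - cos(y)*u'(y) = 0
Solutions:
 u(y) = C1*cos(y)


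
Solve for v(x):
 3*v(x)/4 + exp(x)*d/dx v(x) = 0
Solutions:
 v(x) = C1*exp(3*exp(-x)/4)


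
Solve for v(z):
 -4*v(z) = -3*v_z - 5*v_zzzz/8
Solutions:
 v(z) = C1*exp(z*(-10^(2/3)*(19 + 3*sqrt(129))^(1/3) + 20*10^(1/3)/(19 + 3*sqrt(129))^(1/3) + 20)/30)*sin(10^(1/3)*sqrt(3)*z*(20/(19 + 3*sqrt(129))^(1/3) + 10^(1/3)*(19 + 3*sqrt(129))^(1/3))/30) + C2*exp(z*(-10^(2/3)*(19 + 3*sqrt(129))^(1/3) + 20*10^(1/3)/(19 + 3*sqrt(129))^(1/3) + 20)/30)*cos(10^(1/3)*sqrt(3)*z*(20/(19 + 3*sqrt(129))^(1/3) + 10^(1/3)*(19 + 3*sqrt(129))^(1/3))/30) + C3*exp(-2*z) + C4*exp(z*(-20*10^(1/3)/(19 + 3*sqrt(129))^(1/3) + 10 + 10^(2/3)*(19 + 3*sqrt(129))^(1/3))/15)


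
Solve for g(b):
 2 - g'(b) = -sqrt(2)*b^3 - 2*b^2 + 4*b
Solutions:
 g(b) = C1 + sqrt(2)*b^4/4 + 2*b^3/3 - 2*b^2 + 2*b


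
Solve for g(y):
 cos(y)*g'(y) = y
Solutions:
 g(y) = C1 + Integral(y/cos(y), y)


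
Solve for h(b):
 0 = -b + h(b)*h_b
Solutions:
 h(b) = -sqrt(C1 + b^2)
 h(b) = sqrt(C1 + b^2)


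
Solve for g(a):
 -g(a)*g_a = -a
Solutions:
 g(a) = -sqrt(C1 + a^2)
 g(a) = sqrt(C1 + a^2)


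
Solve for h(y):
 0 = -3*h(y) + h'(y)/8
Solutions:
 h(y) = C1*exp(24*y)


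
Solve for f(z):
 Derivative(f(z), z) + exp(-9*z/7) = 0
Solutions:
 f(z) = C1 + 7*exp(-9*z/7)/9


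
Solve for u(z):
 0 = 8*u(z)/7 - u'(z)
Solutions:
 u(z) = C1*exp(8*z/7)


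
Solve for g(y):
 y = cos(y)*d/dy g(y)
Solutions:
 g(y) = C1 + Integral(y/cos(y), y)


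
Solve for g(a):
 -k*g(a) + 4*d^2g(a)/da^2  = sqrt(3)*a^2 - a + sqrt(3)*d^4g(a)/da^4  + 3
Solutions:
 g(a) = C1*exp(-3^(3/4)*a*sqrt(2 - sqrt(-sqrt(3)*k + 4))/3) + C2*exp(3^(3/4)*a*sqrt(2 - sqrt(-sqrt(3)*k + 4))/3) + C3*exp(-3^(3/4)*a*sqrt(sqrt(-sqrt(3)*k + 4) + 2)/3) + C4*exp(3^(3/4)*a*sqrt(sqrt(-sqrt(3)*k + 4) + 2)/3) - sqrt(3)*a^2/k + a/k - 3/k - 8*sqrt(3)/k^2


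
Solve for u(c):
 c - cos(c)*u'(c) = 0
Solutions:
 u(c) = C1 + Integral(c/cos(c), c)


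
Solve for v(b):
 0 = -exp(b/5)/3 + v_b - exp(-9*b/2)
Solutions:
 v(b) = C1 + 5*exp(b/5)/3 - 2*exp(-9*b/2)/9


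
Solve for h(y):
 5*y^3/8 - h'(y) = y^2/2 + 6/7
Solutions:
 h(y) = C1 + 5*y^4/32 - y^3/6 - 6*y/7


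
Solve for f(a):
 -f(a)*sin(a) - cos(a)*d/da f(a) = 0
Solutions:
 f(a) = C1*cos(a)


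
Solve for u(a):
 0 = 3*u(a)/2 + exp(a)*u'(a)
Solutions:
 u(a) = C1*exp(3*exp(-a)/2)


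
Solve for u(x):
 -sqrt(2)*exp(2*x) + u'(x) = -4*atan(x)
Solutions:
 u(x) = C1 - 4*x*atan(x) + sqrt(2)*exp(2*x)/2 + 2*log(x^2 + 1)


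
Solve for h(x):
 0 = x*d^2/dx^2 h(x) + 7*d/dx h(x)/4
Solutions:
 h(x) = C1 + C2/x^(3/4)


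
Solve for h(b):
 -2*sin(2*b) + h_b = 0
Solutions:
 h(b) = C1 - cos(2*b)


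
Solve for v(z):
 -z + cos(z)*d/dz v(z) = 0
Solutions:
 v(z) = C1 + Integral(z/cos(z), z)


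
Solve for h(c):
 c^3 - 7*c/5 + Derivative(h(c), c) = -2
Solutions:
 h(c) = C1 - c^4/4 + 7*c^2/10 - 2*c


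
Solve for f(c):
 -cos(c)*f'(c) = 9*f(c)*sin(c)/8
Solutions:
 f(c) = C1*cos(c)^(9/8)


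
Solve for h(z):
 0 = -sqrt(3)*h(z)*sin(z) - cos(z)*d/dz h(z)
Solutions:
 h(z) = C1*cos(z)^(sqrt(3))


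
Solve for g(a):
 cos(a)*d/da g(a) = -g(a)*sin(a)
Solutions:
 g(a) = C1*cos(a)


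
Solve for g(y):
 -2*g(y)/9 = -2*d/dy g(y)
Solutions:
 g(y) = C1*exp(y/9)


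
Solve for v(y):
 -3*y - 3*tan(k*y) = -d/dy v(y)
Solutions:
 v(y) = C1 + 3*y^2/2 + 3*Piecewise((-log(cos(k*y))/k, Ne(k, 0)), (0, True))


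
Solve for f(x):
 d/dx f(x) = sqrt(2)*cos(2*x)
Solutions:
 f(x) = C1 + sqrt(2)*sin(2*x)/2


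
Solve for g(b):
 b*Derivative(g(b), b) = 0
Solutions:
 g(b) = C1


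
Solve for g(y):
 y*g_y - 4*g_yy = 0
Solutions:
 g(y) = C1 + C2*erfi(sqrt(2)*y/4)


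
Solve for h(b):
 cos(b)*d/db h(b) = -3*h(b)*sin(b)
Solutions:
 h(b) = C1*cos(b)^3


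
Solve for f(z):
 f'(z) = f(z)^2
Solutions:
 f(z) = -1/(C1 + z)


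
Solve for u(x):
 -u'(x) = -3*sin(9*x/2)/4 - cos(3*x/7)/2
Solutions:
 u(x) = C1 + 7*sin(3*x/7)/6 - cos(9*x/2)/6


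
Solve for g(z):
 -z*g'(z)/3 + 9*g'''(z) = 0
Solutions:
 g(z) = C1 + Integral(C2*airyai(z/3) + C3*airybi(z/3), z)


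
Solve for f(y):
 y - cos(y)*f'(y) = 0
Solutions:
 f(y) = C1 + Integral(y/cos(y), y)


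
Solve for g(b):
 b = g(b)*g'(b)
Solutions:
 g(b) = -sqrt(C1 + b^2)
 g(b) = sqrt(C1 + b^2)


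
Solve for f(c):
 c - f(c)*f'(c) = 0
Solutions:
 f(c) = -sqrt(C1 + c^2)
 f(c) = sqrt(C1 + c^2)


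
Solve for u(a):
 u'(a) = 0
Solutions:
 u(a) = C1


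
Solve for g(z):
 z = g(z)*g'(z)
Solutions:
 g(z) = -sqrt(C1 + z^2)
 g(z) = sqrt(C1 + z^2)


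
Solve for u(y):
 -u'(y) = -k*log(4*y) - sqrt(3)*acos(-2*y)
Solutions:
 u(y) = C1 + k*y*(log(y) - 1) + 2*k*y*log(2) + sqrt(3)*(y*acos(-2*y) + sqrt(1 - 4*y^2)/2)


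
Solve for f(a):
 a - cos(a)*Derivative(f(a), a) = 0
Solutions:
 f(a) = C1 + Integral(a/cos(a), a)


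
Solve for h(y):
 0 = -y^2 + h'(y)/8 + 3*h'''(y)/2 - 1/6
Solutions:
 h(y) = C1 + C2*sin(sqrt(3)*y/6) + C3*cos(sqrt(3)*y/6) + 8*y^3/3 - 572*y/3


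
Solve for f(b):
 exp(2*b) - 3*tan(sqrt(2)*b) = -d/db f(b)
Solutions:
 f(b) = C1 - exp(2*b)/2 - 3*sqrt(2)*log(cos(sqrt(2)*b))/2


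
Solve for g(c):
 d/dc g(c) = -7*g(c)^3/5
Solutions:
 g(c) = -sqrt(10)*sqrt(-1/(C1 - 7*c))/2
 g(c) = sqrt(10)*sqrt(-1/(C1 - 7*c))/2


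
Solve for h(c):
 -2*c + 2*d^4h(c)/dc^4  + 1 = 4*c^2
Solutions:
 h(c) = C1 + C2*c + C3*c^2 + C4*c^3 + c^6/180 + c^5/120 - c^4/48


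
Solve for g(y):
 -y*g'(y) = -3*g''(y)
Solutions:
 g(y) = C1 + C2*erfi(sqrt(6)*y/6)


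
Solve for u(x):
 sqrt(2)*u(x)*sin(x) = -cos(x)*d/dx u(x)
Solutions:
 u(x) = C1*cos(x)^(sqrt(2))


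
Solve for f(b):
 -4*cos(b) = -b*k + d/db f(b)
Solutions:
 f(b) = C1 + b^2*k/2 - 4*sin(b)


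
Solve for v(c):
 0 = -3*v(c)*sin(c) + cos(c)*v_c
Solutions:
 v(c) = C1/cos(c)^3


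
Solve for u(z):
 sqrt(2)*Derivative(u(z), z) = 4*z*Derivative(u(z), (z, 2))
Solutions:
 u(z) = C1 + C2*z^(sqrt(2)/4 + 1)


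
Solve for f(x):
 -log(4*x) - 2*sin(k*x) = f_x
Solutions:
 f(x) = C1 - x*log(x) - 2*x*log(2) + x - 2*Piecewise((-cos(k*x)/k, Ne(k, 0)), (0, True))


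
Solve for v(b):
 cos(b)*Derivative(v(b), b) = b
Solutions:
 v(b) = C1 + Integral(b/cos(b), b)


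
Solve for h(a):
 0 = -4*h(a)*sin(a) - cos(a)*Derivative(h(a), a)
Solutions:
 h(a) = C1*cos(a)^4


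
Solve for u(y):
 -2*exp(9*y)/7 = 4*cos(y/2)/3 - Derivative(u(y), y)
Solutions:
 u(y) = C1 + 2*exp(9*y)/63 + 8*sin(y/2)/3


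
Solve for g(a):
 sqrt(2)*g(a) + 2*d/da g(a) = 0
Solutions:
 g(a) = C1*exp(-sqrt(2)*a/2)


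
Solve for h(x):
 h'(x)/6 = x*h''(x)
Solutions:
 h(x) = C1 + C2*x^(7/6)


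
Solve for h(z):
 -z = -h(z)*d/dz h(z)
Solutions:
 h(z) = -sqrt(C1 + z^2)
 h(z) = sqrt(C1 + z^2)


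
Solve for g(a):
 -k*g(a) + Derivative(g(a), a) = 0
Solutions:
 g(a) = C1*exp(a*k)


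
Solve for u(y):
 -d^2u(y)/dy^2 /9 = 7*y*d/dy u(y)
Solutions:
 u(y) = C1 + C2*erf(3*sqrt(14)*y/2)


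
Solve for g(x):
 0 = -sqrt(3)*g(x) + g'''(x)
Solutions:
 g(x) = C3*exp(3^(1/6)*x) + (C1*sin(3^(2/3)*x/2) + C2*cos(3^(2/3)*x/2))*exp(-3^(1/6)*x/2)


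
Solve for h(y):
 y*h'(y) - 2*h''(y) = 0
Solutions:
 h(y) = C1 + C2*erfi(y/2)


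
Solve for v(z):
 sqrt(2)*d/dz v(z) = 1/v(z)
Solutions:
 v(z) = -sqrt(C1 + sqrt(2)*z)
 v(z) = sqrt(C1 + sqrt(2)*z)


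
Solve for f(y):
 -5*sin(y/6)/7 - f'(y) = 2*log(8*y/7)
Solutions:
 f(y) = C1 - 2*y*log(y) - 6*y*log(2) + 2*y + 2*y*log(7) + 30*cos(y/6)/7


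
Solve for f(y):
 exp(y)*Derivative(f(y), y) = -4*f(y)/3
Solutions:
 f(y) = C1*exp(4*exp(-y)/3)


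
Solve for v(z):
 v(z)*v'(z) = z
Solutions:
 v(z) = -sqrt(C1 + z^2)
 v(z) = sqrt(C1 + z^2)


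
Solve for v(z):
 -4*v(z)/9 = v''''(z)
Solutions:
 v(z) = (C1*sin(sqrt(3)*z/3) + C2*cos(sqrt(3)*z/3))*exp(-sqrt(3)*z/3) + (C3*sin(sqrt(3)*z/3) + C4*cos(sqrt(3)*z/3))*exp(sqrt(3)*z/3)


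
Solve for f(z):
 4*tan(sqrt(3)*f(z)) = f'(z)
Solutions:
 f(z) = sqrt(3)*(pi - asin(C1*exp(4*sqrt(3)*z)))/3
 f(z) = sqrt(3)*asin(C1*exp(4*sqrt(3)*z))/3


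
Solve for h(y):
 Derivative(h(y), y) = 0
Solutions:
 h(y) = C1


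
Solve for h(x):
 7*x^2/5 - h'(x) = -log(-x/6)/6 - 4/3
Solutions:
 h(x) = C1 + 7*x^3/15 + x*log(-x)/6 + x*(7 - log(6))/6


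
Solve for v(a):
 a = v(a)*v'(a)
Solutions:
 v(a) = -sqrt(C1 + a^2)
 v(a) = sqrt(C1 + a^2)


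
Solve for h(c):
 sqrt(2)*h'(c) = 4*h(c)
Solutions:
 h(c) = C1*exp(2*sqrt(2)*c)


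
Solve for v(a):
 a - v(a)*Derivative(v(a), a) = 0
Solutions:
 v(a) = -sqrt(C1 + a^2)
 v(a) = sqrt(C1 + a^2)


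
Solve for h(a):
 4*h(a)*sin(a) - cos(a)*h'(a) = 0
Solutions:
 h(a) = C1/cos(a)^4


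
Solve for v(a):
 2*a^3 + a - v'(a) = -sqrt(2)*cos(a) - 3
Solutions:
 v(a) = C1 + a^4/2 + a^2/2 + 3*a + sqrt(2)*sin(a)


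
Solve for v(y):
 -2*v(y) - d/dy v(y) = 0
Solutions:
 v(y) = C1*exp(-2*y)


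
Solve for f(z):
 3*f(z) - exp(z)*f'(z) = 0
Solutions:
 f(z) = C1*exp(-3*exp(-z))


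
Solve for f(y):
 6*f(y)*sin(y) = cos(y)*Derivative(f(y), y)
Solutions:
 f(y) = C1/cos(y)^6


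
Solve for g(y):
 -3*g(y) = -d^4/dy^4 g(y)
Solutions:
 g(y) = C1*exp(-3^(1/4)*y) + C2*exp(3^(1/4)*y) + C3*sin(3^(1/4)*y) + C4*cos(3^(1/4)*y)


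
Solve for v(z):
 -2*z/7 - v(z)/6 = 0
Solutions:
 v(z) = -12*z/7


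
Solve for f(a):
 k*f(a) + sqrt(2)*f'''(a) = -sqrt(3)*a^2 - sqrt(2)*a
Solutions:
 f(a) = C1*exp(2^(5/6)*a*(-k)^(1/3)/2) + C2*exp(2^(5/6)*a*(-k)^(1/3)*(-1 + sqrt(3)*I)/4) + C3*exp(-2^(5/6)*a*(-k)^(1/3)*(1 + sqrt(3)*I)/4) - sqrt(3)*a^2/k - sqrt(2)*a/k


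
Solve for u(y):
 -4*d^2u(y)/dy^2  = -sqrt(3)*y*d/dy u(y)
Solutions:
 u(y) = C1 + C2*erfi(sqrt(2)*3^(1/4)*y/4)


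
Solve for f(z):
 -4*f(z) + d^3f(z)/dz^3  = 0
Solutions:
 f(z) = C3*exp(2^(2/3)*z) + (C1*sin(2^(2/3)*sqrt(3)*z/2) + C2*cos(2^(2/3)*sqrt(3)*z/2))*exp(-2^(2/3)*z/2)


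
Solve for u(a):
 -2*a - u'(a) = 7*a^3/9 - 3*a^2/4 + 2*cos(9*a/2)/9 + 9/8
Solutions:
 u(a) = C1 - 7*a^4/36 + a^3/4 - a^2 - 9*a/8 - 4*sin(9*a/2)/81


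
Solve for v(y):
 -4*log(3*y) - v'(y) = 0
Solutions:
 v(y) = C1 - 4*y*log(y) - y*log(81) + 4*y


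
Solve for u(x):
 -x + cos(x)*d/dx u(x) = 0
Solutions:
 u(x) = C1 + Integral(x/cos(x), x)


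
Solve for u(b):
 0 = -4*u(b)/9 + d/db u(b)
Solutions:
 u(b) = C1*exp(4*b/9)


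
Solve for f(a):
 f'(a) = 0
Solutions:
 f(a) = C1


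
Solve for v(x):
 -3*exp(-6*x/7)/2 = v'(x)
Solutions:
 v(x) = C1 + 7*exp(-6*x/7)/4


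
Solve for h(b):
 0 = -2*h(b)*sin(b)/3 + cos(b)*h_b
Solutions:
 h(b) = C1/cos(b)^(2/3)


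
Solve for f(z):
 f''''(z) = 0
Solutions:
 f(z) = C1 + C2*z + C3*z^2 + C4*z^3


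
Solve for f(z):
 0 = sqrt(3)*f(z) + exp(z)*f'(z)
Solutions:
 f(z) = C1*exp(sqrt(3)*exp(-z))


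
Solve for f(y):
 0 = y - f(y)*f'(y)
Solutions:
 f(y) = -sqrt(C1 + y^2)
 f(y) = sqrt(C1 + y^2)


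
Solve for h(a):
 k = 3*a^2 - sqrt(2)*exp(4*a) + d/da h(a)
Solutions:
 h(a) = C1 - a^3 + a*k + sqrt(2)*exp(4*a)/4


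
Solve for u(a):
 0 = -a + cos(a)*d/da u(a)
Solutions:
 u(a) = C1 + Integral(a/cos(a), a)


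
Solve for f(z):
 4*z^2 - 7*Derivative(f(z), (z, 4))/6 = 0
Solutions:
 f(z) = C1 + C2*z + C3*z^2 + C4*z^3 + z^6/105


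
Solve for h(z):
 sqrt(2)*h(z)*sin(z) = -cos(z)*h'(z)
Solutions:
 h(z) = C1*cos(z)^(sqrt(2))


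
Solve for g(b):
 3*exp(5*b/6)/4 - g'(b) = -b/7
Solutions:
 g(b) = C1 + b^2/14 + 9*exp(5*b/6)/10


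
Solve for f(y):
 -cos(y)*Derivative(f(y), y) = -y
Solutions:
 f(y) = C1 + Integral(y/cos(y), y)


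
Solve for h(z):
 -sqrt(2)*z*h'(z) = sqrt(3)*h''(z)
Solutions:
 h(z) = C1 + C2*erf(6^(3/4)*z/6)


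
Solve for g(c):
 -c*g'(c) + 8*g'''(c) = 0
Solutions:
 g(c) = C1 + Integral(C2*airyai(c/2) + C3*airybi(c/2), c)


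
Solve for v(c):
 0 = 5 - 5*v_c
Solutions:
 v(c) = C1 + c


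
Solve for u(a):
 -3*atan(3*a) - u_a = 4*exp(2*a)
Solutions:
 u(a) = C1 - 3*a*atan(3*a) - 2*exp(2*a) + log(9*a^2 + 1)/2


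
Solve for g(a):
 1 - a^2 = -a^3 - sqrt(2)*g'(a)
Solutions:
 g(a) = C1 - sqrt(2)*a^4/8 + sqrt(2)*a^3/6 - sqrt(2)*a/2


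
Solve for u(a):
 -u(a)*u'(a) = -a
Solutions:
 u(a) = -sqrt(C1 + a^2)
 u(a) = sqrt(C1 + a^2)


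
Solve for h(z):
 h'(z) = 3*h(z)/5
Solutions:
 h(z) = C1*exp(3*z/5)


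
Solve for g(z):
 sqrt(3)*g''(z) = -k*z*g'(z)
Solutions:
 g(z) = Piecewise((-sqrt(2)*3^(1/4)*sqrt(pi)*C1*erf(sqrt(2)*3^(3/4)*sqrt(k)*z/6)/(2*sqrt(k)) - C2, (k > 0) | (k < 0)), (-C1*z - C2, True))


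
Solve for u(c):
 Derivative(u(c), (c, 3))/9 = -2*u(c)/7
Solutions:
 u(c) = C3*exp(c*(-18^(1/3)*7^(2/3) + 3*2^(1/3)*21^(2/3))/28)*sin(3*2^(1/3)*3^(1/6)*7^(2/3)*c/14) + C4*exp(c*(-18^(1/3)*7^(2/3) + 3*2^(1/3)*21^(2/3))/28)*cos(3*2^(1/3)*3^(1/6)*7^(2/3)*c/14) + C5*exp(-c*(18^(1/3)*7^(2/3) + 3*2^(1/3)*21^(2/3))/28) + (C1*sin(3*2^(1/3)*3^(1/6)*7^(2/3)*c/14) + C2*cos(3*2^(1/3)*3^(1/6)*7^(2/3)*c/14))*exp(18^(1/3)*7^(2/3)*c/14)


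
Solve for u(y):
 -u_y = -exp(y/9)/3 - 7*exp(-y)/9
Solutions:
 u(y) = C1 + 3*exp(y/9) - 7*exp(-y)/9


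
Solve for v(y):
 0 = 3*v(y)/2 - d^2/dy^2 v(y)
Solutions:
 v(y) = C1*exp(-sqrt(6)*y/2) + C2*exp(sqrt(6)*y/2)


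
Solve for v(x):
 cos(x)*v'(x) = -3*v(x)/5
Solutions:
 v(x) = C1*(sin(x) - 1)^(3/10)/(sin(x) + 1)^(3/10)


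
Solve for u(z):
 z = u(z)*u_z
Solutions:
 u(z) = -sqrt(C1 + z^2)
 u(z) = sqrt(C1 + z^2)


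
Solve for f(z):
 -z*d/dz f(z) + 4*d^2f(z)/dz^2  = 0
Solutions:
 f(z) = C1 + C2*erfi(sqrt(2)*z/4)


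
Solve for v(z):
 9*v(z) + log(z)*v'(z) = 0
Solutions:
 v(z) = C1*exp(-9*li(z))


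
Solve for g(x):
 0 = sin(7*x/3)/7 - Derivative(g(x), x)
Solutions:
 g(x) = C1 - 3*cos(7*x/3)/49


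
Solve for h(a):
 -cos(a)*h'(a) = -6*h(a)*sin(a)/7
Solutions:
 h(a) = C1/cos(a)^(6/7)


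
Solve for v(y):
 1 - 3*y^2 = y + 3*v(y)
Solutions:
 v(y) = -y^2 - y/3 + 1/3


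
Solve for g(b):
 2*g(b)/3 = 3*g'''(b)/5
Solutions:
 g(b) = C3*exp(30^(1/3)*b/3) + (C1*sin(10^(1/3)*3^(5/6)*b/6) + C2*cos(10^(1/3)*3^(5/6)*b/6))*exp(-30^(1/3)*b/6)


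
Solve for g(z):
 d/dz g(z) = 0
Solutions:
 g(z) = C1


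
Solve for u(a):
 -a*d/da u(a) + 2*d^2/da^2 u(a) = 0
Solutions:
 u(a) = C1 + C2*erfi(a/2)


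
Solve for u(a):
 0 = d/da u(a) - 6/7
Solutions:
 u(a) = C1 + 6*a/7


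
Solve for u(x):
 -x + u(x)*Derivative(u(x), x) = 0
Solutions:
 u(x) = -sqrt(C1 + x^2)
 u(x) = sqrt(C1 + x^2)


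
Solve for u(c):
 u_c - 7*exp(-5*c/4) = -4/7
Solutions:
 u(c) = C1 - 4*c/7 - 28*exp(-5*c/4)/5


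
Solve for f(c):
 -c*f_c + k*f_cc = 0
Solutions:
 f(c) = C1 + C2*erf(sqrt(2)*c*sqrt(-1/k)/2)/sqrt(-1/k)


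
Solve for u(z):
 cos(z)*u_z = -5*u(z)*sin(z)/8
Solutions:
 u(z) = C1*cos(z)^(5/8)


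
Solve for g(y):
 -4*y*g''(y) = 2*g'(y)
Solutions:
 g(y) = C1 + C2*sqrt(y)


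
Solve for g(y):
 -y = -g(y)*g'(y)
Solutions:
 g(y) = -sqrt(C1 + y^2)
 g(y) = sqrt(C1 + y^2)


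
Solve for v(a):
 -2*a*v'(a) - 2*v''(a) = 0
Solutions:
 v(a) = C1 + C2*erf(sqrt(2)*a/2)


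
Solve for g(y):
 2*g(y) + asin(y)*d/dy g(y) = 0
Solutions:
 g(y) = C1*exp(-2*Integral(1/asin(y), y))


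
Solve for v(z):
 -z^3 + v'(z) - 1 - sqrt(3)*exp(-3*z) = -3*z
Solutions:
 v(z) = C1 + z^4/4 - 3*z^2/2 + z - sqrt(3)*exp(-3*z)/3


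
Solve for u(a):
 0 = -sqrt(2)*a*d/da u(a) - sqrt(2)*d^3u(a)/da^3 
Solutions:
 u(a) = C1 + Integral(C2*airyai(-a) + C3*airybi(-a), a)


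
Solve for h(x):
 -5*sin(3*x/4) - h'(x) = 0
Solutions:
 h(x) = C1 + 20*cos(3*x/4)/3


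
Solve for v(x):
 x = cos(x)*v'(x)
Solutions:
 v(x) = C1 + Integral(x/cos(x), x)


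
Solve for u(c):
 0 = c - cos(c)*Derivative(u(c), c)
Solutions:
 u(c) = C1 + Integral(c/cos(c), c)


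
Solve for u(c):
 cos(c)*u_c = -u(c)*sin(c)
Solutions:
 u(c) = C1*cos(c)


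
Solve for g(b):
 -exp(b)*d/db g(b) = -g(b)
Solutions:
 g(b) = C1*exp(-exp(-b))


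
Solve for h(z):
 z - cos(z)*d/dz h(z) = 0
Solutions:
 h(z) = C1 + Integral(z/cos(z), z)


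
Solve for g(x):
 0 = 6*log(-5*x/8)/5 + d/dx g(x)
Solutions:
 g(x) = C1 - 6*x*log(-x)/5 + 6*x*(-log(5) + 1 + 3*log(2))/5


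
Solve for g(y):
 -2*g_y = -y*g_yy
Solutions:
 g(y) = C1 + C2*y^3


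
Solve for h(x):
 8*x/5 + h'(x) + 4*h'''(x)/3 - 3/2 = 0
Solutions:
 h(x) = C1 + C2*sin(sqrt(3)*x/2) + C3*cos(sqrt(3)*x/2) - 4*x^2/5 + 3*x/2


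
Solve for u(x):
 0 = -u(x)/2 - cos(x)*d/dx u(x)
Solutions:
 u(x) = C1*(sin(x) - 1)^(1/4)/(sin(x) + 1)^(1/4)


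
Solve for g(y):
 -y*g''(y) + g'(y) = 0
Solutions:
 g(y) = C1 + C2*y^2


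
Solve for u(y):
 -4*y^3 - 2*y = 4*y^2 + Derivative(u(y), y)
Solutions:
 u(y) = C1 - y^4 - 4*y^3/3 - y^2


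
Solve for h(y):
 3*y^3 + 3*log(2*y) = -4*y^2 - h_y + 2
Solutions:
 h(y) = C1 - 3*y^4/4 - 4*y^3/3 - 3*y*log(y) - 3*y*log(2) + 5*y


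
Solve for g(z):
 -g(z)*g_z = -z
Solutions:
 g(z) = -sqrt(C1 + z^2)
 g(z) = sqrt(C1 + z^2)


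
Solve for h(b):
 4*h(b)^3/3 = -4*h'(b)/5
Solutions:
 h(b) = -sqrt(6)*sqrt(-1/(C1 - 5*b))/2
 h(b) = sqrt(6)*sqrt(-1/(C1 - 5*b))/2


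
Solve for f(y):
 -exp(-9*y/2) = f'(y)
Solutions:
 f(y) = C1 + 2*exp(-9*y/2)/9


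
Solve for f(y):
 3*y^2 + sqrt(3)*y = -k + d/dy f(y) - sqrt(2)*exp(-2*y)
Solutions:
 f(y) = C1 + k*y + y^3 + sqrt(3)*y^2/2 - sqrt(2)*exp(-2*y)/2


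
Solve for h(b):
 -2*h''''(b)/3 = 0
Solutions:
 h(b) = C1 + C2*b + C3*b^2 + C4*b^3


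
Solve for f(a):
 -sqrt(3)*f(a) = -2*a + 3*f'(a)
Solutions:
 f(a) = C1*exp(-sqrt(3)*a/3) + 2*sqrt(3)*a/3 - 2


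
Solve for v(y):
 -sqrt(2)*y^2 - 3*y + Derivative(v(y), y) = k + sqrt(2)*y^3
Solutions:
 v(y) = C1 + k*y + sqrt(2)*y^4/4 + sqrt(2)*y^3/3 + 3*y^2/2


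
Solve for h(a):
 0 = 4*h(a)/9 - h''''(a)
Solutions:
 h(a) = C1*exp(-sqrt(6)*a/3) + C2*exp(sqrt(6)*a/3) + C3*sin(sqrt(6)*a/3) + C4*cos(sqrt(6)*a/3)


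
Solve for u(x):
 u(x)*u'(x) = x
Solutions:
 u(x) = -sqrt(C1 + x^2)
 u(x) = sqrt(C1 + x^2)


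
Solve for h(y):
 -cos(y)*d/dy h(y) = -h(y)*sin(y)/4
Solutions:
 h(y) = C1/cos(y)^(1/4)


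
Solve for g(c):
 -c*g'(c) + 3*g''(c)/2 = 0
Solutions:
 g(c) = C1 + C2*erfi(sqrt(3)*c/3)


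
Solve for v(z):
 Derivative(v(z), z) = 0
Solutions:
 v(z) = C1


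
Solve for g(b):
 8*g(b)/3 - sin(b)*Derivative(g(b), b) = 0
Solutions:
 g(b) = C1*(cos(b) - 1)^(4/3)/(cos(b) + 1)^(4/3)


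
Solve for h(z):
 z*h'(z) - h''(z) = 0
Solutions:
 h(z) = C1 + C2*erfi(sqrt(2)*z/2)


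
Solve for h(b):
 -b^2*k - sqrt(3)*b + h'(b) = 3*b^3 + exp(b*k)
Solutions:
 h(b) = C1 + 3*b^4/4 + b^3*k/3 + sqrt(3)*b^2/2 + exp(b*k)/k


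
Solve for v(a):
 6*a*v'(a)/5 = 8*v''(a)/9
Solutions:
 v(a) = C1 + C2*erfi(3*sqrt(30)*a/20)


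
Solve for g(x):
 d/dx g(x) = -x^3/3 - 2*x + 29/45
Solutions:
 g(x) = C1 - x^4/12 - x^2 + 29*x/45


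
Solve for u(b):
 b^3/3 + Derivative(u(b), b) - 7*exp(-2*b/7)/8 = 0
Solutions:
 u(b) = C1 - b^4/12 - 49*exp(-2*b/7)/16


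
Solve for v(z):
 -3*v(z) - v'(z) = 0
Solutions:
 v(z) = C1*exp(-3*z)


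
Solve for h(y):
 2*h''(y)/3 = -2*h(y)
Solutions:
 h(y) = C1*sin(sqrt(3)*y) + C2*cos(sqrt(3)*y)


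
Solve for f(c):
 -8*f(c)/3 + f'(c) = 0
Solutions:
 f(c) = C1*exp(8*c/3)


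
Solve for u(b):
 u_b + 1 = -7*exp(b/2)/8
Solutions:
 u(b) = C1 - b - 7*exp(b/2)/4


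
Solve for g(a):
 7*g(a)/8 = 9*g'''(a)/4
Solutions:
 g(a) = C3*exp(84^(1/3)*a/6) + (C1*sin(28^(1/3)*3^(5/6)*a/12) + C2*cos(28^(1/3)*3^(5/6)*a/12))*exp(-84^(1/3)*a/12)


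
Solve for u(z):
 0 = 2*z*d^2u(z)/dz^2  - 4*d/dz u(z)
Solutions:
 u(z) = C1 + C2*z^3


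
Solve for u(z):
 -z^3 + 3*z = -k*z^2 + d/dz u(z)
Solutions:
 u(z) = C1 + k*z^3/3 - z^4/4 + 3*z^2/2


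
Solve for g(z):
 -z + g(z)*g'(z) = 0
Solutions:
 g(z) = -sqrt(C1 + z^2)
 g(z) = sqrt(C1 + z^2)


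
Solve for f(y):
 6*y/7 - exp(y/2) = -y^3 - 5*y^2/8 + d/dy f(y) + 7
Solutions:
 f(y) = C1 + y^4/4 + 5*y^3/24 + 3*y^2/7 - 7*y - 2*exp(y/2)


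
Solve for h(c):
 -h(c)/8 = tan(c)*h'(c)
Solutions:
 h(c) = C1/sin(c)^(1/8)


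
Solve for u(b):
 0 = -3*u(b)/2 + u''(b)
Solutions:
 u(b) = C1*exp(-sqrt(6)*b/2) + C2*exp(sqrt(6)*b/2)


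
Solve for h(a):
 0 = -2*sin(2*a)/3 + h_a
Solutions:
 h(a) = C1 - cos(2*a)/3


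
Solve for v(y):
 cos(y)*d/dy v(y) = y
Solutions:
 v(y) = C1 + Integral(y/cos(y), y)


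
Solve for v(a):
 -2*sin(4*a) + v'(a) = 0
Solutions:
 v(a) = C1 - cos(4*a)/2


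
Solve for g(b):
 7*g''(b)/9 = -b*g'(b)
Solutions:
 g(b) = C1 + C2*erf(3*sqrt(14)*b/14)


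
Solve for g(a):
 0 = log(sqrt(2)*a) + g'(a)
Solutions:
 g(a) = C1 - a*log(a) - a*log(2)/2 + a


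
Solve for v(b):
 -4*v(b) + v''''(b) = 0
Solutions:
 v(b) = C1*exp(-sqrt(2)*b) + C2*exp(sqrt(2)*b) + C3*sin(sqrt(2)*b) + C4*cos(sqrt(2)*b)


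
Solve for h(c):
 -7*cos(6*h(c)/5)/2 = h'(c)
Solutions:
 7*c/2 - 5*log(sin(6*h(c)/5) - 1)/12 + 5*log(sin(6*h(c)/5) + 1)/12 = C1


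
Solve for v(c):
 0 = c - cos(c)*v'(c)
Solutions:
 v(c) = C1 + Integral(c/cos(c), c)


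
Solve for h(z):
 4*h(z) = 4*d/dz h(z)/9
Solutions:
 h(z) = C1*exp(9*z)


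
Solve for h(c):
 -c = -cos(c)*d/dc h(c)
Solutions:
 h(c) = C1 + Integral(c/cos(c), c)


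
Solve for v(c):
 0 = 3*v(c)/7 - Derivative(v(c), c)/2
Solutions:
 v(c) = C1*exp(6*c/7)


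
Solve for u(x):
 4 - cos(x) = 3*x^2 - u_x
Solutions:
 u(x) = C1 + x^3 - 4*x + sin(x)


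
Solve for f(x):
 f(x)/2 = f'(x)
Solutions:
 f(x) = C1*exp(x/2)


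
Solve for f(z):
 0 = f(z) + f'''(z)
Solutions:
 f(z) = C3*exp(-z) + (C1*sin(sqrt(3)*z/2) + C2*cos(sqrt(3)*z/2))*exp(z/2)


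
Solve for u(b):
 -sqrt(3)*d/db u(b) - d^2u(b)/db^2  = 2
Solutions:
 u(b) = C1 + C2*exp(-sqrt(3)*b) - 2*sqrt(3)*b/3


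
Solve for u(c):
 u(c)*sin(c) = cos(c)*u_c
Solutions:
 u(c) = C1/cos(c)


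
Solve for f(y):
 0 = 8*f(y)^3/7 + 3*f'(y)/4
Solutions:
 f(y) = -sqrt(42)*sqrt(-1/(C1 - 32*y))/2
 f(y) = sqrt(42)*sqrt(-1/(C1 - 32*y))/2


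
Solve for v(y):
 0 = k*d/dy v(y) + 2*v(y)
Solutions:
 v(y) = C1*exp(-2*y/k)


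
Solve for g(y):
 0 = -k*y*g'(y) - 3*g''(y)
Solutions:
 g(y) = Piecewise((-sqrt(6)*sqrt(pi)*C1*erf(sqrt(6)*sqrt(k)*y/6)/(2*sqrt(k)) - C2, (k > 0) | (k < 0)), (-C1*y - C2, True))


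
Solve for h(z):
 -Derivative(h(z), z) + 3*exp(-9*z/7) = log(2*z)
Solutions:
 h(z) = C1 - z*log(z) + z*(1 - log(2)) - 7*exp(-9*z/7)/3


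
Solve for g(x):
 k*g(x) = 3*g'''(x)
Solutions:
 g(x) = C1*exp(3^(2/3)*k^(1/3)*x/3) + C2*exp(k^(1/3)*x*(-3^(2/3) + 3*3^(1/6)*I)/6) + C3*exp(-k^(1/3)*x*(3^(2/3) + 3*3^(1/6)*I)/6)


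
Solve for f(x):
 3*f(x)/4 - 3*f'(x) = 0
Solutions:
 f(x) = C1*exp(x/4)


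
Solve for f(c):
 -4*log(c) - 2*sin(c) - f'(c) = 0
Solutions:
 f(c) = C1 - 4*c*log(c) + 4*c + 2*cos(c)


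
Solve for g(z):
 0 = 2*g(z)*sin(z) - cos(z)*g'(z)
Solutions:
 g(z) = C1/cos(z)^2


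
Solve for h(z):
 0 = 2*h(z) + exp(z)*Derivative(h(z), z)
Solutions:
 h(z) = C1*exp(2*exp(-z))


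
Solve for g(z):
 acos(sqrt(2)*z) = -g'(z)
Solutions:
 g(z) = C1 - z*acos(sqrt(2)*z) + sqrt(2)*sqrt(1 - 2*z^2)/2


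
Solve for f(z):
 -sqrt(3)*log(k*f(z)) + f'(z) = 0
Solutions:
 li(k*f(z))/k = C1 + sqrt(3)*z


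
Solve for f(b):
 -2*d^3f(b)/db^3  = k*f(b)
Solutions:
 f(b) = C1*exp(2^(2/3)*b*(-k)^(1/3)/2) + C2*exp(2^(2/3)*b*(-k)^(1/3)*(-1 + sqrt(3)*I)/4) + C3*exp(-2^(2/3)*b*(-k)^(1/3)*(1 + sqrt(3)*I)/4)


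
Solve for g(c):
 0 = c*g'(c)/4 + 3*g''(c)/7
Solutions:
 g(c) = C1 + C2*erf(sqrt(42)*c/12)


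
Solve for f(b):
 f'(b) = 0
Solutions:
 f(b) = C1


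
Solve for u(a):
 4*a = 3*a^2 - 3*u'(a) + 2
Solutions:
 u(a) = C1 + a^3/3 - 2*a^2/3 + 2*a/3


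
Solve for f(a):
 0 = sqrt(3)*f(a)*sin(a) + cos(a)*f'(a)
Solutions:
 f(a) = C1*cos(a)^(sqrt(3))


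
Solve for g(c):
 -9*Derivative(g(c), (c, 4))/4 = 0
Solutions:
 g(c) = C1 + C2*c + C3*c^2 + C4*c^3


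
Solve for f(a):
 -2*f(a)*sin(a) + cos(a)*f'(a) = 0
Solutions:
 f(a) = C1/cos(a)^2


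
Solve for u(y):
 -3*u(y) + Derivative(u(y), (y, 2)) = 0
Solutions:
 u(y) = C1*exp(-sqrt(3)*y) + C2*exp(sqrt(3)*y)


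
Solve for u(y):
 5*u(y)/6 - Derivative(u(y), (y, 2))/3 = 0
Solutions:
 u(y) = C1*exp(-sqrt(10)*y/2) + C2*exp(sqrt(10)*y/2)


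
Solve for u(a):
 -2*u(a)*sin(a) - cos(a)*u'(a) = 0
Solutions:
 u(a) = C1*cos(a)^2


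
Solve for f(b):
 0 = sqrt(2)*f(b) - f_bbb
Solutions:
 f(b) = C3*exp(2^(1/6)*b) + (C1*sin(2^(1/6)*sqrt(3)*b/2) + C2*cos(2^(1/6)*sqrt(3)*b/2))*exp(-2^(1/6)*b/2)


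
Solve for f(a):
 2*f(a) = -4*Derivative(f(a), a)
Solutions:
 f(a) = C1*exp(-a/2)


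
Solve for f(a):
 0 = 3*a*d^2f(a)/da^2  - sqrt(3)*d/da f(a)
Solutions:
 f(a) = C1 + C2*a^(sqrt(3)/3 + 1)


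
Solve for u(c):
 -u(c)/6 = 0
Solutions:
 u(c) = 0


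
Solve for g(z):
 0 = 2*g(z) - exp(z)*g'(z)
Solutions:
 g(z) = C1*exp(-2*exp(-z))


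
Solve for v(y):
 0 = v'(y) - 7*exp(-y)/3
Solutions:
 v(y) = C1 - 7*exp(-y)/3


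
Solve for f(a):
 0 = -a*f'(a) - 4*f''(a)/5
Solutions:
 f(a) = C1 + C2*erf(sqrt(10)*a/4)


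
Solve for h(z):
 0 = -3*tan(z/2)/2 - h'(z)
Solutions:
 h(z) = C1 + 3*log(cos(z/2))


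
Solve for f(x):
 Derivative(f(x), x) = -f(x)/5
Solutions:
 f(x) = C1*exp(-x/5)


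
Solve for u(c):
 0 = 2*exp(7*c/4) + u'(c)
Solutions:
 u(c) = C1 - 8*exp(7*c/4)/7


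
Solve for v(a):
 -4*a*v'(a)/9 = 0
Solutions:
 v(a) = C1


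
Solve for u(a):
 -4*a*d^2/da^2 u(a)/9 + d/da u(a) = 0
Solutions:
 u(a) = C1 + C2*a^(13/4)


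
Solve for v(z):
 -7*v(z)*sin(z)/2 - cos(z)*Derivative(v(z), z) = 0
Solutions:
 v(z) = C1*cos(z)^(7/2)


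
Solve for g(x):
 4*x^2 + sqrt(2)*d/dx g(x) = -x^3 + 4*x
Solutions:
 g(x) = C1 - sqrt(2)*x^4/8 - 2*sqrt(2)*x^3/3 + sqrt(2)*x^2


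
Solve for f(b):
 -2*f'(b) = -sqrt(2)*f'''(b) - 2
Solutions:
 f(b) = C1 + C2*exp(-2^(1/4)*b) + C3*exp(2^(1/4)*b) + b


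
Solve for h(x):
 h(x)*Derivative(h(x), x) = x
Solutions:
 h(x) = -sqrt(C1 + x^2)
 h(x) = sqrt(C1 + x^2)


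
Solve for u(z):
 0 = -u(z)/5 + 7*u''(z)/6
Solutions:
 u(z) = C1*exp(-sqrt(210)*z/35) + C2*exp(sqrt(210)*z/35)


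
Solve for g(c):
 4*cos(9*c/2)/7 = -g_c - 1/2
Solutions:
 g(c) = C1 - c/2 - 8*sin(9*c/2)/63


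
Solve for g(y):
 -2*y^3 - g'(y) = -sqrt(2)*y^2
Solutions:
 g(y) = C1 - y^4/2 + sqrt(2)*y^3/3


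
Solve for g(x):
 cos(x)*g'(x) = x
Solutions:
 g(x) = C1 + Integral(x/cos(x), x)


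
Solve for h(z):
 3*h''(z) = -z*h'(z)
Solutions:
 h(z) = C1 + C2*erf(sqrt(6)*z/6)


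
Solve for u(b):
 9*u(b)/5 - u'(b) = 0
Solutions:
 u(b) = C1*exp(9*b/5)


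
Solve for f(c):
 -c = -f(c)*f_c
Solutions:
 f(c) = -sqrt(C1 + c^2)
 f(c) = sqrt(C1 + c^2)


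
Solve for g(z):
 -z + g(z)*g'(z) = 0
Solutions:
 g(z) = -sqrt(C1 + z^2)
 g(z) = sqrt(C1 + z^2)


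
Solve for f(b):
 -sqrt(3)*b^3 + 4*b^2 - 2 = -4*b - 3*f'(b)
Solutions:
 f(b) = C1 + sqrt(3)*b^4/12 - 4*b^3/9 - 2*b^2/3 + 2*b/3


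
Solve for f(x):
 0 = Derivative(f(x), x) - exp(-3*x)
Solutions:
 f(x) = C1 - exp(-3*x)/3


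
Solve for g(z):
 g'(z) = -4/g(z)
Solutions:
 g(z) = -sqrt(C1 - 8*z)
 g(z) = sqrt(C1 - 8*z)


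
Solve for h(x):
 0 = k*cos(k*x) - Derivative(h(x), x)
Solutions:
 h(x) = C1 + sin(k*x)


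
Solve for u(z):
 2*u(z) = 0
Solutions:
 u(z) = 0


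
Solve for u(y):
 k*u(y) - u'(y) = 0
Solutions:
 u(y) = C1*exp(k*y)


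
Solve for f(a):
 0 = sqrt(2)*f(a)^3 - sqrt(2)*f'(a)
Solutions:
 f(a) = -sqrt(2)*sqrt(-1/(C1 + a))/2
 f(a) = sqrt(2)*sqrt(-1/(C1 + a))/2


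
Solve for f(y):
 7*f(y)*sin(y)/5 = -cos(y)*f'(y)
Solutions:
 f(y) = C1*cos(y)^(7/5)


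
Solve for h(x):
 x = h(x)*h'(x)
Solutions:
 h(x) = -sqrt(C1 + x^2)
 h(x) = sqrt(C1 + x^2)


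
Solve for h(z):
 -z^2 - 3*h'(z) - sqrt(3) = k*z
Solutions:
 h(z) = C1 - k*z^2/6 - z^3/9 - sqrt(3)*z/3


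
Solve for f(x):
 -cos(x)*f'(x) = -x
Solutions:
 f(x) = C1 + Integral(x/cos(x), x)


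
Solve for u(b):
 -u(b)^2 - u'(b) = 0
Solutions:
 u(b) = 1/(C1 + b)
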